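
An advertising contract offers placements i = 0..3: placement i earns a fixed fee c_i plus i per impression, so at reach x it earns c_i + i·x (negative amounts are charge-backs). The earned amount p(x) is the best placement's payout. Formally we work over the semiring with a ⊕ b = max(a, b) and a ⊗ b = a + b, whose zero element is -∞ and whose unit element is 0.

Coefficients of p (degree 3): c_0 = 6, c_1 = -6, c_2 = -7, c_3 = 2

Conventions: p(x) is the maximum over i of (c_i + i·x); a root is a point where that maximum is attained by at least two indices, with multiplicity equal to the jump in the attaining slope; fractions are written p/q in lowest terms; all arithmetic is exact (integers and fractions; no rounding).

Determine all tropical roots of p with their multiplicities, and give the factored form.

hull edge (i=0, c=6) to (i=3, c=2): slope -4/3, span 3
Factored form: p(x) = 2 ⊗ (x ⊕ 4/3) ⊗ (x ⊕ 4/3) ⊗ (x ⊕ 4/3)
Answer: roots = 4/3 (mult 3)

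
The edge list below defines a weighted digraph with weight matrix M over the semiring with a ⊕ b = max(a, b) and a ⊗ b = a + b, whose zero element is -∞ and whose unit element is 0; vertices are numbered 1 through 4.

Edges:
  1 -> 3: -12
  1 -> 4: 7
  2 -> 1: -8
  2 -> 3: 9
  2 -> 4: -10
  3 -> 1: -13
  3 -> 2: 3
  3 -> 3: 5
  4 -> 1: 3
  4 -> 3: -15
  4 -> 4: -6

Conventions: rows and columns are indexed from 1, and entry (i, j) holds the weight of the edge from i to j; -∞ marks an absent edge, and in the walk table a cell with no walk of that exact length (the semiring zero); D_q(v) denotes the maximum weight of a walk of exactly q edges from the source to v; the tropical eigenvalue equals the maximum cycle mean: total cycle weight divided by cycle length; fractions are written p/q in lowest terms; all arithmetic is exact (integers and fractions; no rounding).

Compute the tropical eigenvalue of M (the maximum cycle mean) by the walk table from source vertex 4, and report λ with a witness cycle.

q=0: [-∞, -∞, -∞, 0]
q=1: [3, -∞, -15, -6]
q=2: [-3, -12, -9, 10]
q=3: [13, -6, -3, 4]
q=4: [7, 0, 3, 20]
Optimal cycle mean attained by: cycle 2->3->2, total 9 + 3, length 2.
Answer: λ = 6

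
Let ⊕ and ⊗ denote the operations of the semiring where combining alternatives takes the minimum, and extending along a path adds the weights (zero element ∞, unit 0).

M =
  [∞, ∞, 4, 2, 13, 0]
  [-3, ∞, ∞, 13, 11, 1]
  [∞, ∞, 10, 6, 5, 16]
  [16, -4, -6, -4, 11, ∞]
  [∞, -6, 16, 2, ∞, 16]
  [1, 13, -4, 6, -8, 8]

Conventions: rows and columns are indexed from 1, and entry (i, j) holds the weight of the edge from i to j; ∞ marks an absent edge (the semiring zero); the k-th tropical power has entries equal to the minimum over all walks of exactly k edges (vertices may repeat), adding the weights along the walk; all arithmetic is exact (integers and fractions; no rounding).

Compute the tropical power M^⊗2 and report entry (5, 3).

M^⊗2:
  [1, -2, -4, -2, -8, 8]
  [2, 5, -3, -1, -7, -3]
  [17, -1, 0, 2, 8, 21]
  [-7, -8, -10, -8, -1, -3]
  [-9, -2, -4, -2, 5, -5]
  [9, -14, 0, -6, 0, 1]
Key observation: the optimum is the walk 5->4->3, with weight 2 + (-6) = -4.
Optimal value attained by: walk 5->4->3.
Answer: (M^⊗2)[5][3] = -4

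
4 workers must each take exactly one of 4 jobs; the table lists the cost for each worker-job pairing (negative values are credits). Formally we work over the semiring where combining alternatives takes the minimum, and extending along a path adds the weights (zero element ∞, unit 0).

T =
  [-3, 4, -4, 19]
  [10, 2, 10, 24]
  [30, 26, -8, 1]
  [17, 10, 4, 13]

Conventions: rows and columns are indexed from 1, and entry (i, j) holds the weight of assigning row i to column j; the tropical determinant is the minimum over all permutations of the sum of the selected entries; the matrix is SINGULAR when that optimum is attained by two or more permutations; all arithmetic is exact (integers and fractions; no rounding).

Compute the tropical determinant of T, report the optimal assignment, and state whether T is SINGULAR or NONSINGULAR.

σ = (1, 2, 3, 4): (-3) + 2 + (-8) + 13 = 4
σ = (1, 2, 4, 3): (-3) + 2 + 1 + 4 = 4
σ = (1, 3, 2, 4): (-3) + 10 + 26 + 13 = 46
σ = (1, 3, 4, 2): (-3) + 10 + 1 + 10 = 18
σ = (1, 4, 2, 3): (-3) + 24 + 26 + 4 = 51
σ = (1, 4, 3, 2): (-3) + 24 + (-8) + 10 = 23
σ = (2, 1, 3, 4): 4 + 10 + (-8) + 13 = 19
σ = (2, 1, 4, 3): 4 + 10 + 1 + 4 = 19
σ = (2, 3, 1, 4): 4 + 10 + 30 + 13 = 57
σ = (2, 3, 4, 1): 4 + 10 + 1 + 17 = 32
σ = (2, 4, 1, 3): 4 + 24 + 30 + 4 = 62
σ = (2, 4, 3, 1): 4 + 24 + (-8) + 17 = 37
σ = (3, 1, 2, 4): (-4) + 10 + 26 + 13 = 45
σ = (3, 1, 4, 2): (-4) + 10 + 1 + 10 = 17
σ = (3, 2, 1, 4): (-4) + 2 + 30 + 13 = 41
σ = (3, 2, 4, 1): (-4) + 2 + 1 + 17 = 16
σ = (3, 4, 1, 2): (-4) + 24 + 30 + 10 = 60
σ = (3, 4, 2, 1): (-4) + 24 + 26 + 17 = 63
σ = (4, 1, 2, 3): 19 + 10 + 26 + 4 = 59
σ = (4, 1, 3, 2): 19 + 10 + (-8) + 10 = 31
σ = (4, 2, 1, 3): 19 + 2 + 30 + 4 = 55
σ = (4, 2, 3, 1): 19 + 2 + (-8) + 17 = 30
σ = (4, 3, 1, 2): 19 + 10 + 30 + 10 = 69
σ = (4, 3, 2, 1): 19 + 10 + 26 + 17 = 72
Optimal value attained by: σ = (1, 2, 3, 4).
Answer: det⊕(T) = 4; verdict: SINGULAR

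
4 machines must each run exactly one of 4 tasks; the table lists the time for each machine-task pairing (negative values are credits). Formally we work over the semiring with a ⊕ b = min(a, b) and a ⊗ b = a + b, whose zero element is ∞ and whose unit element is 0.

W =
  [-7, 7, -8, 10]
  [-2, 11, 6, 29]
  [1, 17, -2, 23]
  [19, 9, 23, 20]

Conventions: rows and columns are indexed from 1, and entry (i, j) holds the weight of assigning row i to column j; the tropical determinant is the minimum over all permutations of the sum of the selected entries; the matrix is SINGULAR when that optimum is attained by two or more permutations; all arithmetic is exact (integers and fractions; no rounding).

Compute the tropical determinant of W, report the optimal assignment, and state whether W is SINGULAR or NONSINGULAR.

σ = (1, 2, 3, 4): (-7) + 11 + (-2) + 20 = 22
σ = (1, 2, 4, 3): (-7) + 11 + 23 + 23 = 50
σ = (1, 3, 2, 4): (-7) + 6 + 17 + 20 = 36
σ = (1, 3, 4, 2): (-7) + 6 + 23 + 9 = 31
σ = (1, 4, 2, 3): (-7) + 29 + 17 + 23 = 62
σ = (1, 4, 3, 2): (-7) + 29 + (-2) + 9 = 29
σ = (2, 1, 3, 4): 7 + (-2) + (-2) + 20 = 23
σ = (2, 1, 4, 3): 7 + (-2) + 23 + 23 = 51
σ = (2, 3, 1, 4): 7 + 6 + 1 + 20 = 34
σ = (2, 3, 4, 1): 7 + 6 + 23 + 19 = 55
σ = (2, 4, 1, 3): 7 + 29 + 1 + 23 = 60
σ = (2, 4, 3, 1): 7 + 29 + (-2) + 19 = 53
σ = (3, 1, 2, 4): (-8) + (-2) + 17 + 20 = 27
σ = (3, 1, 4, 2): (-8) + (-2) + 23 + 9 = 22
σ = (3, 2, 1, 4): (-8) + 11 + 1 + 20 = 24
σ = (3, 2, 4, 1): (-8) + 11 + 23 + 19 = 45
σ = (3, 4, 1, 2): (-8) + 29 + 1 + 9 = 31
σ = (3, 4, 2, 1): (-8) + 29 + 17 + 19 = 57
σ = (4, 1, 2, 3): 10 + (-2) + 17 + 23 = 48
σ = (4, 1, 3, 2): 10 + (-2) + (-2) + 9 = 15
σ = (4, 2, 1, 3): 10 + 11 + 1 + 23 = 45
σ = (4, 2, 3, 1): 10 + 11 + (-2) + 19 = 38
σ = (4, 3, 1, 2): 10 + 6 + 1 + 9 = 26
σ = (4, 3, 2, 1): 10 + 6 + 17 + 19 = 52
Optimal value attained by: σ = (4, 1, 3, 2).
Answer: det⊕(W) = 15; verdict: NONSINGULAR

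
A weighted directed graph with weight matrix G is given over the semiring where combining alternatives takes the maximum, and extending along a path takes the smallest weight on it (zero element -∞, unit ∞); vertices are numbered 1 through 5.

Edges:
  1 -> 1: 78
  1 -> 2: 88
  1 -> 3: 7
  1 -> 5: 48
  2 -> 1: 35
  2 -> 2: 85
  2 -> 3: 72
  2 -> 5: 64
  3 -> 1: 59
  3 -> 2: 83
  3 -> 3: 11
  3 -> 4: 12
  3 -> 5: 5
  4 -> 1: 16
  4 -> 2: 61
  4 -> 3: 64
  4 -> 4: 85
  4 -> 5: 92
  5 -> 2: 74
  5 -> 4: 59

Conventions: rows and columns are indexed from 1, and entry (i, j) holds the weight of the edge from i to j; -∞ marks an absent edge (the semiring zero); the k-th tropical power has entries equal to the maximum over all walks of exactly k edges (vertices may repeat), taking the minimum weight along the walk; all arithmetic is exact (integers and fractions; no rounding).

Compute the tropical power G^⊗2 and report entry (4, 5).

G^⊗2:
  [78, 85, 72, 48, 64]
  [59, 85, 72, 59, 64]
  [59, 83, 72, 12, 64]
  [59, 74, 64, 85, 85]
  [35, 74, 72, 59, 64]
Key observation: the optimum is the walk 4->4->5, with weight 85 min 92 = 85.
Optimal value attained by: walk 4->4->5.
Answer: (G^⊗2)[4][5] = 85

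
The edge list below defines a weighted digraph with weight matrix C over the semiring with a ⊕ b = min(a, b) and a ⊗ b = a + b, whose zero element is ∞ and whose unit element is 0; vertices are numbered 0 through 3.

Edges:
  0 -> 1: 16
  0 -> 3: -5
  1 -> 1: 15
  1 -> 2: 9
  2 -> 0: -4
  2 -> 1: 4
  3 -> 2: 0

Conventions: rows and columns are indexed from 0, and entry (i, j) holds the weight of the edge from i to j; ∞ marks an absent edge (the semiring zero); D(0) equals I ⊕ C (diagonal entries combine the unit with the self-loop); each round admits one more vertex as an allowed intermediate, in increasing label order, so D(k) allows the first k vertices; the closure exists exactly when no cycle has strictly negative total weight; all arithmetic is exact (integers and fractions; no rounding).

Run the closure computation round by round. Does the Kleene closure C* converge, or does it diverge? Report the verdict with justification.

D(0):
  [0, 16, ∞, -5]
  [∞, 0, 9, ∞]
  [-4, 4, 0, ∞]
  [∞, ∞, 0, 0]
D(1):
  [0, 16, ∞, -5]
  [∞, 0, 9, ∞]
  [-4, 4, 0, -9]
  [∞, ∞, 0, 0]
D(2):
  [0, 16, 25, -5]
  [∞, 0, 9, ∞]
  [-4, 4, 0, -9]
  [∞, ∞, 0, 0]
Detection: at round 3, diagonal entry (3, 3) turns strictly negative.
Key observation: the cycle 3->2->0->3 has total weight 0 + (-4) + (-5), which is strictly negative.
Answer: DIVERGES — negative cycle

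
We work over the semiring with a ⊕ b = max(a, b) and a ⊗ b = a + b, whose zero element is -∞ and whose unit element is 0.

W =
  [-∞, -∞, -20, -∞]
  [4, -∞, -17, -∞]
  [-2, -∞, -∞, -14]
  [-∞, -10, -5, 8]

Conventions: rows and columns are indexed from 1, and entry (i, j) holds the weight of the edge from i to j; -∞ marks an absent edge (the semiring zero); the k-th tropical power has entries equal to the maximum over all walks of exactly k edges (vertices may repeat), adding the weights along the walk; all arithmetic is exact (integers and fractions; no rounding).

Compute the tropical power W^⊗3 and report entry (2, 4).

W^⊗2:
  [-22, -∞, -∞, -34]
  [-19, -∞, -16, -31]
  [-∞, -24, -19, -6]
  [-6, -2, 3, 16]
W^⊗3:
  [-∞, -44, -39, -26]
  [-18, -41, -36, -23]
  [-20, -16, -11, 2]
  [2, 6, 11, 24]
Key observation: the optimum is the walk 2->3->4->4, with weight (-17) + (-14) + 8 = -23.
Optimal value attained by: walk 2->3->4->4.
Answer: (W^⊗3)[2][4] = -23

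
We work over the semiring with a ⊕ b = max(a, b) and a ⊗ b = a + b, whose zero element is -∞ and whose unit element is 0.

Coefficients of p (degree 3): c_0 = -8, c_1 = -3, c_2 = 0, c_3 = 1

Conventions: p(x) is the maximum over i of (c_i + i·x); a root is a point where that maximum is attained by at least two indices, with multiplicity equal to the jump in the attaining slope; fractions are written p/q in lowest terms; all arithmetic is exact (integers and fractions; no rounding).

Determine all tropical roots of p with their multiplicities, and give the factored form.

hull edge (i=0, c=-8) to (i=1, c=-3): slope 5, span 1
hull edge (i=1, c=-3) to (i=2, c=0): slope 3, span 1
hull edge (i=2, c=0) to (i=3, c=1): slope 1, span 1
Factored form: p(x) = 1 ⊗ (x ⊕ (-5)) ⊗ (x ⊕ (-3)) ⊗ (x ⊕ (-1))
Answer: roots = -5 (mult 1), -3 (mult 1), -1 (mult 1)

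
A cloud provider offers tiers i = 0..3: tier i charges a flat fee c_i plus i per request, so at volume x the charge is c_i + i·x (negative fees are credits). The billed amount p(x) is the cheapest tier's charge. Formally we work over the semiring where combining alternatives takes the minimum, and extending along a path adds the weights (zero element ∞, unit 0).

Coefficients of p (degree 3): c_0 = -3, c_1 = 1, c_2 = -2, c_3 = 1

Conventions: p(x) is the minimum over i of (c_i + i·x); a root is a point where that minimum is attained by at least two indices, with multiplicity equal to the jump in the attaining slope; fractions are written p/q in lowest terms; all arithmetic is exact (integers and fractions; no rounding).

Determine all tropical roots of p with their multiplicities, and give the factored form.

hull edge (i=0, c=-3) to (i=2, c=-2): slope 1/2, span 2
hull edge (i=2, c=-2) to (i=3, c=1): slope 3, span 1
Factored form: p(x) = 1 ⊗ (x ⊕ (-3)) ⊗ (x ⊕ (-1/2)) ⊗ (x ⊕ (-1/2))
Answer: roots = -3 (mult 1), -1/2 (mult 2)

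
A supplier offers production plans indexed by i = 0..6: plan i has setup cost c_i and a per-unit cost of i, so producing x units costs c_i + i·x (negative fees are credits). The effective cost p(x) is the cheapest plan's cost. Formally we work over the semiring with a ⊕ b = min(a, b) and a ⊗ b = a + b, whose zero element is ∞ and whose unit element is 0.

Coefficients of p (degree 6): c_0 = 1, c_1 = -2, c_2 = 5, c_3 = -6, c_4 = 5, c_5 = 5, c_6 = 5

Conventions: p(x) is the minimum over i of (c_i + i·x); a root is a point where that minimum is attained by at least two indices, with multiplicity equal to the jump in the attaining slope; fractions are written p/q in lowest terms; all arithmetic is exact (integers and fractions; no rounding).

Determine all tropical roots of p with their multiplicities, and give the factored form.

hull edge (i=0, c=1) to (i=1, c=-2): slope -3, span 1
hull edge (i=1, c=-2) to (i=3, c=-6): slope -2, span 2
hull edge (i=3, c=-6) to (i=6, c=5): slope 11/3, span 3
Factored form: p(x) = 5 ⊗ (x ⊕ (-11/3)) ⊗ (x ⊕ (-11/3)) ⊗ (x ⊕ (-11/3)) ⊗ (x ⊕ 2) ⊗ (x ⊕ 2) ⊗ (x ⊕ 3)
Answer: roots = -11/3 (mult 3), 2 (mult 2), 3 (mult 1)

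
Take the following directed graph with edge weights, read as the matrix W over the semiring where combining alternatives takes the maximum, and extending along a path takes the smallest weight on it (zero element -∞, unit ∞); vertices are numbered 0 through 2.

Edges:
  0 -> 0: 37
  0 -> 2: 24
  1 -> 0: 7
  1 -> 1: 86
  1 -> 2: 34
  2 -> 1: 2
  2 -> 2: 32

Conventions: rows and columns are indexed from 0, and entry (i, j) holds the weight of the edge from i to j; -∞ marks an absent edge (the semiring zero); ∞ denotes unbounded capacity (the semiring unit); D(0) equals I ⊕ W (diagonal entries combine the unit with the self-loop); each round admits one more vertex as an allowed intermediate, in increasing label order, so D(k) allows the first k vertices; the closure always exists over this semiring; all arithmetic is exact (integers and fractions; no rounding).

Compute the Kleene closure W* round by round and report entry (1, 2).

D(0):
  [∞, -∞, 24]
  [7, ∞, 34]
  [-∞, 2, ∞]
D(1):
  [∞, -∞, 24]
  [7, ∞, 34]
  [-∞, 2, ∞]
D(2):
  [∞, -∞, 24]
  [7, ∞, 34]
  [2, 2, ∞]
D(3):
  [∞, 2, 24]
  [7, ∞, 34]
  [2, 2, ∞]
Answer: W*[1][2] = 34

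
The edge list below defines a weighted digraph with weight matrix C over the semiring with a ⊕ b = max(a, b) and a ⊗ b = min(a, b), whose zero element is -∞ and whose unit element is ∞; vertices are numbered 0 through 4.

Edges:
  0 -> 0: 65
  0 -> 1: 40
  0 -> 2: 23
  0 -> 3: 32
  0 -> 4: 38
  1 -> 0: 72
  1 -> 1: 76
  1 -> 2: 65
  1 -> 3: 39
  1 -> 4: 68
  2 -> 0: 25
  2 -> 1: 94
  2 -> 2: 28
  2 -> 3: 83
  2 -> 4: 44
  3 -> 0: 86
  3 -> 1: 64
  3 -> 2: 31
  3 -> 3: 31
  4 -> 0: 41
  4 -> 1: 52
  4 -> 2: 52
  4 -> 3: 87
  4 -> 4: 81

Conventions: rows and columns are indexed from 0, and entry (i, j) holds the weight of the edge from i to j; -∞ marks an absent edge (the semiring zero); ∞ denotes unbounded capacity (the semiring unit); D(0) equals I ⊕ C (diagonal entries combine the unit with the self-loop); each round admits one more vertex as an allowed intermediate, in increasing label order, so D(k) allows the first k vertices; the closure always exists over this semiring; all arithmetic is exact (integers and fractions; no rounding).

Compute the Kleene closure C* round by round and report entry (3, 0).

D(0):
  [∞, 40, 23, 32, 38]
  [72, ∞, 65, 39, 68]
  [25, 94, ∞, 83, 44]
  [86, 64, 31, ∞, -∞]
  [41, 52, 52, 87, ∞]
D(1):
  [∞, 40, 23, 32, 38]
  [72, ∞, 65, 39, 68]
  [25, 94, ∞, 83, 44]
  [86, 64, 31, ∞, 38]
  [41, 52, 52, 87, ∞]
D(2):
  [∞, 40, 40, 39, 40]
  [72, ∞, 65, 39, 68]
  [72, 94, ∞, 83, 68]
  [86, 64, 64, ∞, 64]
  [52, 52, 52, 87, ∞]
D(3):
  [∞, 40, 40, 40, 40]
  [72, ∞, 65, 65, 68]
  [72, 94, ∞, 83, 68]
  [86, 64, 64, ∞, 64]
  [52, 52, 52, 87, ∞]
D(4):
  [∞, 40, 40, 40, 40]
  [72, ∞, 65, 65, 68]
  [83, 94, ∞, 83, 68]
  [86, 64, 64, ∞, 64]
  [86, 64, 64, 87, ∞]
D(5):
  [∞, 40, 40, 40, 40]
  [72, ∞, 65, 68, 68]
  [83, 94, ∞, 83, 68]
  [86, 64, 64, ∞, 64]
  [86, 64, 64, 87, ∞]
Answer: C*[3][0] = 86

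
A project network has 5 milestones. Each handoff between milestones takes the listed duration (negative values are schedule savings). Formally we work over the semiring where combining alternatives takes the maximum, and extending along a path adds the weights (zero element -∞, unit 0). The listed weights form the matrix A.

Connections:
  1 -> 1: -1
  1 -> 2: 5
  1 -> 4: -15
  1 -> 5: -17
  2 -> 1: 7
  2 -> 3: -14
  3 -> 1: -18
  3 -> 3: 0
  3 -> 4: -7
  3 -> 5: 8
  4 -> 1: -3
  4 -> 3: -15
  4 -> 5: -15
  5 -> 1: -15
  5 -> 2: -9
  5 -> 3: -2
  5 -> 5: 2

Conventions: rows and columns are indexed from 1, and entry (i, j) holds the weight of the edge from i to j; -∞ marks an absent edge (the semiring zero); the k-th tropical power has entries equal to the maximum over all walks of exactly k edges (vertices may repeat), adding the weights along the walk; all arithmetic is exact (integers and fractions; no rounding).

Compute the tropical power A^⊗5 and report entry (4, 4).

A^⊗2:
  [12, 4, -9, -16, -15]
  [6, 12, -14, -8, -6]
  [-7, -1, 6, -7, 10]
  [-4, 2, -15, -18, -7]
  [-2, -7, 0, -9, 6]
A^⊗3:
  [11, 17, -9, -3, -1]
  [19, 11, -2, -9, -4]
  [6, 1, 8, -1, 14]
  [9, 1, -9, -19, -5]
  [0, 3, 4, -7, 8]
A^⊗4:
  [24, 16, 3, -4, 1]
  [18, 24, -2, 4, 6]
  [8, 11, 12, 1, 16]
  [8, 14, -7, -6, -1]
  [10, 5, 6, -3, 12]
A^⊗5:
  [23, 29, 3, 9, 11]
  [31, 23, 10, 3, 8]
  [18, 13, 14, 5, 20]
  [21, 13, 0, -7, 1]
  [12, 15, 10, -1, 14]
Key observation: the optimum is the walk 4->1->1->2->1->4, with weight (-3) + (-1) + 5 + 7 + (-15) = -7.
Optimal value attained by: walk 4->1->1->2->1->4.
Answer: (A^⊗5)[4][4] = -7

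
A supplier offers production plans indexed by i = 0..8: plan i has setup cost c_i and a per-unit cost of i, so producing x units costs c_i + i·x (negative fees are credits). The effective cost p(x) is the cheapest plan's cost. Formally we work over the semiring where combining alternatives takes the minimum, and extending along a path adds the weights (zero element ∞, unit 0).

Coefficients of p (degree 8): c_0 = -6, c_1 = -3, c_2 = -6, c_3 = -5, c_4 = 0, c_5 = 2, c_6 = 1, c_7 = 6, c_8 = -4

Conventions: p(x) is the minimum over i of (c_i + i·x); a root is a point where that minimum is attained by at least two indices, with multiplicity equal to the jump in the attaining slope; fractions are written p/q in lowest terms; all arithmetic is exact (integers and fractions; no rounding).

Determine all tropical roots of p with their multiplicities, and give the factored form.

hull edge (i=0, c=-6) to (i=2, c=-6): slope 0, span 2
hull edge (i=2, c=-6) to (i=8, c=-4): slope 1/3, span 6
Factored form: p(x) = -4 ⊗ (x ⊕ (-1/3)) ⊗ (x ⊕ (-1/3)) ⊗ (x ⊕ (-1/3)) ⊗ (x ⊕ (-1/3)) ⊗ (x ⊕ (-1/3)) ⊗ (x ⊕ (-1/3)) ⊗ (x ⊕ 0) ⊗ (x ⊕ 0)
Answer: roots = -1/3 (mult 6), 0 (mult 2)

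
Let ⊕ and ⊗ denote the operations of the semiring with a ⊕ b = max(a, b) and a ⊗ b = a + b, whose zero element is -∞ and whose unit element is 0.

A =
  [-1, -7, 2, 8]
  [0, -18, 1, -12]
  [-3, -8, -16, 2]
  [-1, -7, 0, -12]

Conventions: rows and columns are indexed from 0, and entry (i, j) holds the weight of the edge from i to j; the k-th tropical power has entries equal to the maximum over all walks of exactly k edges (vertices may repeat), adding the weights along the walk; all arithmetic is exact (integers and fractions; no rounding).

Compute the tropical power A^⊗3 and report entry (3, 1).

A^⊗2:
  [7, 1, 8, 7]
  [-1, -7, 2, 8]
  [1, -5, 2, 5]
  [-2, -8, 1, 7]
A^⊗3:
  [6, 0, 9, 15]
  [7, 1, 8, 7]
  [4, -2, 5, 9]
  [6, 0, 7, 6]
Key observation: the optimum is the walk 3->0->3->1, with weight (-1) + 8 + (-7) = 0.
Optimal value attained by: walk 3->0->3->1.
Answer: (A^⊗3)[3][1] = 0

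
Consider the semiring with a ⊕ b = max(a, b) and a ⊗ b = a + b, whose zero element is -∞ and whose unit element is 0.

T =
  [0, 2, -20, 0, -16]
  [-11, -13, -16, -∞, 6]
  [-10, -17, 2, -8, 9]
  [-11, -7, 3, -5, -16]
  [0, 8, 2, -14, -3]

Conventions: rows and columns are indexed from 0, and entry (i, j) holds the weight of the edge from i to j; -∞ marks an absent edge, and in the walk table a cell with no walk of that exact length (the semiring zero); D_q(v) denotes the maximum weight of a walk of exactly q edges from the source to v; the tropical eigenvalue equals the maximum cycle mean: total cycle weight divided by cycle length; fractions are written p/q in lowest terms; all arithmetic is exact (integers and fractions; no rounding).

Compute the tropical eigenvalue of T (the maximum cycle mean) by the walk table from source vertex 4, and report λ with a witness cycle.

q=0: [-∞, -∞, -∞, -∞, 0]
q=1: [0, 8, 2, -14, -3]
q=2: [0, 5, 4, 0, 14]
q=3: [14, 22, 16, 0, 13]
q=4: [14, 21, 18, 14, 28]
q=5: [28, 36, 30, 14, 27]
Optimal cycle mean attained by: cycle 1->4->1, total 6 + 8, length 2.
Answer: λ = 7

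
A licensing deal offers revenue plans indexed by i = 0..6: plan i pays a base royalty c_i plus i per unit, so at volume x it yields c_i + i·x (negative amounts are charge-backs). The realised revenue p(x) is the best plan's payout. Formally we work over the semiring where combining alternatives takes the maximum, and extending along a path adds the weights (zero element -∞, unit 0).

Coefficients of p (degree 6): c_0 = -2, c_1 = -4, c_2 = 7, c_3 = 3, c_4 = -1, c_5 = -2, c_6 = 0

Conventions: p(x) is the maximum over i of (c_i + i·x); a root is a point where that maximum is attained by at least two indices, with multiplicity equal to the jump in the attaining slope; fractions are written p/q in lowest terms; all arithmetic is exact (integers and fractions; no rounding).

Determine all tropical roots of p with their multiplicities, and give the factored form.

hull edge (i=0, c=-2) to (i=2, c=7): slope 9/2, span 2
hull edge (i=2, c=7) to (i=6, c=0): slope -7/4, span 4
Factored form: p(x) = 0 ⊗ (x ⊕ (-9/2)) ⊗ (x ⊕ (-9/2)) ⊗ (x ⊕ 7/4) ⊗ (x ⊕ 7/4) ⊗ (x ⊕ 7/4) ⊗ (x ⊕ 7/4)
Answer: roots = -9/2 (mult 2), 7/4 (mult 4)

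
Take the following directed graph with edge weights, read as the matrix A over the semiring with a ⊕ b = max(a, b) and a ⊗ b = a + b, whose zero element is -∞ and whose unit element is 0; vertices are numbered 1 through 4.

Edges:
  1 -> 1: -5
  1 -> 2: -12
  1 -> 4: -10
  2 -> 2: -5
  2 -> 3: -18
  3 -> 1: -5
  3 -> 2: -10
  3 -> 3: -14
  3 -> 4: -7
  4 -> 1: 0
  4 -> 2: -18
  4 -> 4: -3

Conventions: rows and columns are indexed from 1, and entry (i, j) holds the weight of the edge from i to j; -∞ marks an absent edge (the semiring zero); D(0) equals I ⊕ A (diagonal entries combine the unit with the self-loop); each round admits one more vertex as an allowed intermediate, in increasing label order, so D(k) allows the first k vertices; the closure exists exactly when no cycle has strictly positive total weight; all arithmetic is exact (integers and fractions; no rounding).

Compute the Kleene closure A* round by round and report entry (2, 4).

D(0):
  [0, -12, -∞, -10]
  [-∞, 0, -18, -∞]
  [-5, -10, 0, -7]
  [0, -18, -∞, 0]
D(1):
  [0, -12, -∞, -10]
  [-∞, 0, -18, -∞]
  [-5, -10, 0, -7]
  [0, -12, -∞, 0]
D(2):
  [0, -12, -30, -10]
  [-∞, 0, -18, -∞]
  [-5, -10, 0, -7]
  [0, -12, -30, 0]
D(3):
  [0, -12, -30, -10]
  [-23, 0, -18, -25]
  [-5, -10, 0, -7]
  [0, -12, -30, 0]
D(4):
  [0, -12, -30, -10]
  [-23, 0, -18, -25]
  [-5, -10, 0, -7]
  [0, -12, -30, 0]
Answer: A*[2][4] = -25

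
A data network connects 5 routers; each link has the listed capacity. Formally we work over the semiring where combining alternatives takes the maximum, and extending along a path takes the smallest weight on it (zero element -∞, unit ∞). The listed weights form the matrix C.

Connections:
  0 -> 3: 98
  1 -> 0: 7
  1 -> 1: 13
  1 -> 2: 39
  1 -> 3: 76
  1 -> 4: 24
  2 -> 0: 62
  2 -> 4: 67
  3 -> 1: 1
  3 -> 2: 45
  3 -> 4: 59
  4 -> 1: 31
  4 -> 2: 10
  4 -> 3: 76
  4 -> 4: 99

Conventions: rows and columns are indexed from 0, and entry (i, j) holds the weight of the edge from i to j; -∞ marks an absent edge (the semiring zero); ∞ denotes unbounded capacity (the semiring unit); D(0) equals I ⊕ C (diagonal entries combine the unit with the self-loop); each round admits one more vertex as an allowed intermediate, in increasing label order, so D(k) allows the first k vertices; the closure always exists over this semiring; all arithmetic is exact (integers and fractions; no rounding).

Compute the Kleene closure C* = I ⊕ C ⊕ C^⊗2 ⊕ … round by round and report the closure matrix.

D(0):
  [∞, -∞, -∞, 98, -∞]
  [7, ∞, 39, 76, 24]
  [62, -∞, ∞, -∞, 67]
  [-∞, 1, 45, ∞, 59]
  [-∞, 31, 10, 76, ∞]
D(1):
  [∞, -∞, -∞, 98, -∞]
  [7, ∞, 39, 76, 24]
  [62, -∞, ∞, 62, 67]
  [-∞, 1, 45, ∞, 59]
  [-∞, 31, 10, 76, ∞]
D(2):
  [∞, -∞, -∞, 98, -∞]
  [7, ∞, 39, 76, 24]
  [62, -∞, ∞, 62, 67]
  [1, 1, 45, ∞, 59]
  [7, 31, 31, 76, ∞]
D(3):
  [∞, -∞, -∞, 98, -∞]
  [39, ∞, 39, 76, 39]
  [62, -∞, ∞, 62, 67]
  [45, 1, 45, ∞, 59]
  [31, 31, 31, 76, ∞]
D(4):
  [∞, 1, 45, 98, 59]
  [45, ∞, 45, 76, 59]
  [62, 1, ∞, 62, 67]
  [45, 1, 45, ∞, 59]
  [45, 31, 45, 76, ∞]
D(5):
  [∞, 31, 45, 98, 59]
  [45, ∞, 45, 76, 59]
  [62, 31, ∞, 67, 67]
  [45, 31, 45, ∞, 59]
  [45, 31, 45, 76, ∞]
Answer: C* = [[∞, 31, 45, 98, 59], [45, ∞, 45, 76, 59], [62, 31, ∞, 67, 67], [45, 31, 45, ∞, 59], [45, 31, 45, 76, ∞]]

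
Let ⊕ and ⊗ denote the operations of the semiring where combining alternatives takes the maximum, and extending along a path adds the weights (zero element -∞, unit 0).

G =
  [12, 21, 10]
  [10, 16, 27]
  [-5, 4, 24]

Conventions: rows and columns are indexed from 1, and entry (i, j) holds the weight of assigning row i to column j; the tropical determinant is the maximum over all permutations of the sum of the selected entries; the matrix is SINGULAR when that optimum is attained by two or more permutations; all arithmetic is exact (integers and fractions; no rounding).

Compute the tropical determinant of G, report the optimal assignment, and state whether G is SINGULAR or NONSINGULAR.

σ = (1, 2, 3): 12 + 16 + 24 = 52
σ = (1, 3, 2): 12 + 27 + 4 = 43
σ = (2, 1, 3): 21 + 10 + 24 = 55
σ = (2, 3, 1): 21 + 27 + (-5) = 43
σ = (3, 1, 2): 10 + 10 + 4 = 24
σ = (3, 2, 1): 10 + 16 + (-5) = 21
Optimal value attained by: σ = (2, 1, 3).
Answer: det⊕(G) = 55; verdict: NONSINGULAR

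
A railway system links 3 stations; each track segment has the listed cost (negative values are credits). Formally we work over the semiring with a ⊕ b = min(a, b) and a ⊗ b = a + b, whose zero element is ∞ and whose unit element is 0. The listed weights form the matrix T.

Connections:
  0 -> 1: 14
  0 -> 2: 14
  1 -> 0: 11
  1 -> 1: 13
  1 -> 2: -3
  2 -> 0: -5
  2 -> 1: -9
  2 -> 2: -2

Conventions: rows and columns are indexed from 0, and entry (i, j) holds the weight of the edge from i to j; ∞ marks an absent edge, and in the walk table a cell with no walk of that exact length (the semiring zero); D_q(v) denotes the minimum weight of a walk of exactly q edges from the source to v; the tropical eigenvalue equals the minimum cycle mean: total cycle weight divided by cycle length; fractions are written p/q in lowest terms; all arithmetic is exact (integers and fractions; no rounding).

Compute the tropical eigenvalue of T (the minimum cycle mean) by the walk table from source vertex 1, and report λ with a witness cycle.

q=0: [∞, 0, ∞]
q=1: [11, 13, -3]
q=2: [-8, -12, -5]
q=3: [-10, -14, -15]
Optimal cycle mean attained by: cycle 1->2->1, total (-3) + (-9), length 2.
Answer: λ = -6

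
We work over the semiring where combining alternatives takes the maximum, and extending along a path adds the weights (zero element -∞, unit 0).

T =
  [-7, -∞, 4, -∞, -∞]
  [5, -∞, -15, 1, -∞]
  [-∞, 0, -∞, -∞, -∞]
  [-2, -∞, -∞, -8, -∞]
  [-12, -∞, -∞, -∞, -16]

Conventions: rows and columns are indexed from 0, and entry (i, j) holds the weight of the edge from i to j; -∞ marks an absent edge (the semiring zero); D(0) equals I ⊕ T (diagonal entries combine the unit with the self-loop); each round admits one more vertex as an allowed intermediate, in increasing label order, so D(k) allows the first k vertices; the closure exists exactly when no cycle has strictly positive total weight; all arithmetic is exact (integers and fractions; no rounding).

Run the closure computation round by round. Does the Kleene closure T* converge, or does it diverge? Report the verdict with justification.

D(0):
  [0, -∞, 4, -∞, -∞]
  [5, 0, -15, 1, -∞]
  [-∞, 0, 0, -∞, -∞]
  [-2, -∞, -∞, 0, -∞]
  [-12, -∞, -∞, -∞, 0]
D(1):
  [0, -∞, 4, -∞, -∞]
  [5, 0, 9, 1, -∞]
  [-∞, 0, 0, -∞, -∞]
  [-2, -∞, 2, 0, -∞]
  [-12, -∞, -8, -∞, 0]
Detection: at round 2, diagonal entry (2, 2) turns strictly positive.
Key observation: the cycle 2->1->0->2 has total weight 0 + 5 + 4, which is strictly positive.
Answer: DIVERGES — positive cycle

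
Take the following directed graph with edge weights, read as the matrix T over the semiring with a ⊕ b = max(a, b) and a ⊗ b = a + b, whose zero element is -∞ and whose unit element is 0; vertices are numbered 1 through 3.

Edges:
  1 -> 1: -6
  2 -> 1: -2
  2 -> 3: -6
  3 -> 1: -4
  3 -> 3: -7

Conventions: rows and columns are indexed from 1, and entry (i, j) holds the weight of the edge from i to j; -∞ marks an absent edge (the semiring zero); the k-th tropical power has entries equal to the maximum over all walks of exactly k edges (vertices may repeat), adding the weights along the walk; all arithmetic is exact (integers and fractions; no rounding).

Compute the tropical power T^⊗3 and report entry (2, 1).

T^⊗2:
  [-12, -∞, -∞]
  [-8, -∞, -13]
  [-10, -∞, -14]
T^⊗3:
  [-18, -∞, -∞]
  [-14, -∞, -20]
  [-16, -∞, -21]
Key observation: the optimum is the walk 2->1->1->1, with weight (-2) + (-6) + (-6) = -14.
Optimal value attained by: walk 2->1->1->1.
Answer: (T^⊗3)[2][1] = -14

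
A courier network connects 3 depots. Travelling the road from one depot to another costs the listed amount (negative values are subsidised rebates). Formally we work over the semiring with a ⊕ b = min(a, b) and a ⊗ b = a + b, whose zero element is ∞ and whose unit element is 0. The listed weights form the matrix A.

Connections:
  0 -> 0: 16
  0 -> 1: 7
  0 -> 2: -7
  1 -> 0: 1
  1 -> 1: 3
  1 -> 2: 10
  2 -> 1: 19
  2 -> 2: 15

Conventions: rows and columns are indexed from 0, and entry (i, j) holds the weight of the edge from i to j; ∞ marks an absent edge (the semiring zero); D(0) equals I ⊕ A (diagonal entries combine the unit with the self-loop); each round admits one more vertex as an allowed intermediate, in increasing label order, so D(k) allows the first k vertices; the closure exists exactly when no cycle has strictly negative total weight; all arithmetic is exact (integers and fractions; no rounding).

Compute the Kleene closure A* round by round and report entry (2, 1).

D(0):
  [0, 7, -7]
  [1, 0, 10]
  [∞, 19, 0]
D(1):
  [0, 7, -7]
  [1, 0, -6]
  [∞, 19, 0]
D(2):
  [0, 7, -7]
  [1, 0, -6]
  [20, 19, 0]
D(3):
  [0, 7, -7]
  [1, 0, -6]
  [20, 19, 0]
Answer: A*[2][1] = 19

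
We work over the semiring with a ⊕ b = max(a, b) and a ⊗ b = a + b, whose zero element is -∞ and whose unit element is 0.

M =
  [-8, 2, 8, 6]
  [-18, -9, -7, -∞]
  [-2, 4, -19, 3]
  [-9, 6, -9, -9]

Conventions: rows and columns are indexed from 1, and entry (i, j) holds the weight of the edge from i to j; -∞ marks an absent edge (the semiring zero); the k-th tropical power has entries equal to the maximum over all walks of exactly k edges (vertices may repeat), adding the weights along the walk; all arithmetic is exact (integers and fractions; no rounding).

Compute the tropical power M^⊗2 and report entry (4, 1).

M^⊗2:
  [6, 12, 0, 11]
  [-9, -3, -10, -4]
  [-6, 9, 6, 4]
  [-11, -3, -1, -3]
Key observation: the optimum is the walk 4->3->1, with weight (-9) + (-2) = -11.
Optimal value attained by: walk 4->3->1.
Answer: (M^⊗2)[4][1] = -11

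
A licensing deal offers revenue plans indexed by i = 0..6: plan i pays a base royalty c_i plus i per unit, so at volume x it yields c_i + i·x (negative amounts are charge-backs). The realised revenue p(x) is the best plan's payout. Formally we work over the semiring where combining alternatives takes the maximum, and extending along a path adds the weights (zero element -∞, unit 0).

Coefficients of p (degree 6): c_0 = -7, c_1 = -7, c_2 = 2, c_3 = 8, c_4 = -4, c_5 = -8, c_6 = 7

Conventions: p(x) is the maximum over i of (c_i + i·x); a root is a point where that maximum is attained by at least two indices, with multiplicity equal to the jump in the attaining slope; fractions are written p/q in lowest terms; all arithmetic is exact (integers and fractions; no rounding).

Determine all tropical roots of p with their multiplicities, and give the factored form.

hull edge (i=0, c=-7) to (i=3, c=8): slope 5, span 3
hull edge (i=3, c=8) to (i=6, c=7): slope -1/3, span 3
Factored form: p(x) = 7 ⊗ (x ⊕ (-5)) ⊗ (x ⊕ (-5)) ⊗ (x ⊕ (-5)) ⊗ (x ⊕ 1/3) ⊗ (x ⊕ 1/3) ⊗ (x ⊕ 1/3)
Answer: roots = -5 (mult 3), 1/3 (mult 3)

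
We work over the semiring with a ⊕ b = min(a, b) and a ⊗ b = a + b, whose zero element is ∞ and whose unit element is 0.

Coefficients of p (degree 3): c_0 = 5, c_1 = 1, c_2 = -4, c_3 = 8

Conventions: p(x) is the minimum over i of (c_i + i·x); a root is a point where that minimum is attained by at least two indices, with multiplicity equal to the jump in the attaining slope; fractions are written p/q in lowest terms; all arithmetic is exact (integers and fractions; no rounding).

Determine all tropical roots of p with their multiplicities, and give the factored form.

hull edge (i=0, c=5) to (i=2, c=-4): slope -9/2, span 2
hull edge (i=2, c=-4) to (i=3, c=8): slope 12, span 1
Factored form: p(x) = 8 ⊗ (x ⊕ (-12)) ⊗ (x ⊕ 9/2) ⊗ (x ⊕ 9/2)
Answer: roots = -12 (mult 1), 9/2 (mult 2)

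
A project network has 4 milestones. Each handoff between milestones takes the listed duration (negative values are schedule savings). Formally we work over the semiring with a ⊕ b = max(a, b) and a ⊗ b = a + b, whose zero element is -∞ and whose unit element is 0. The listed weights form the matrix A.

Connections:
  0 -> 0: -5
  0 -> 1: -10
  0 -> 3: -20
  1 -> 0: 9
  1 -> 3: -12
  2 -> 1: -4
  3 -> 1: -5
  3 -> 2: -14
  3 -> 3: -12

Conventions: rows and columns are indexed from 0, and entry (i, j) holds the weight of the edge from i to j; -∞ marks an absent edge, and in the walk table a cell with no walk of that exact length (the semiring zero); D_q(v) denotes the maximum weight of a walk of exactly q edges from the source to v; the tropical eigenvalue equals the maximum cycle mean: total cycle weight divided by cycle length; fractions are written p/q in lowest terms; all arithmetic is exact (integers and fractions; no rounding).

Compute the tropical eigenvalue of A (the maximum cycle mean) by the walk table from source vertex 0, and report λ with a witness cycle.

q=0: [0, -∞, -∞, -∞]
q=1: [-5, -10, -∞, -20]
q=2: [-1, -15, -34, -22]
q=3: [-6, -11, -36, -21]
q=4: [-2, -16, -35, -23]
Optimal cycle mean attained by: cycle 0->1->0, total (-10) + 9, length 2.
Answer: λ = -1/2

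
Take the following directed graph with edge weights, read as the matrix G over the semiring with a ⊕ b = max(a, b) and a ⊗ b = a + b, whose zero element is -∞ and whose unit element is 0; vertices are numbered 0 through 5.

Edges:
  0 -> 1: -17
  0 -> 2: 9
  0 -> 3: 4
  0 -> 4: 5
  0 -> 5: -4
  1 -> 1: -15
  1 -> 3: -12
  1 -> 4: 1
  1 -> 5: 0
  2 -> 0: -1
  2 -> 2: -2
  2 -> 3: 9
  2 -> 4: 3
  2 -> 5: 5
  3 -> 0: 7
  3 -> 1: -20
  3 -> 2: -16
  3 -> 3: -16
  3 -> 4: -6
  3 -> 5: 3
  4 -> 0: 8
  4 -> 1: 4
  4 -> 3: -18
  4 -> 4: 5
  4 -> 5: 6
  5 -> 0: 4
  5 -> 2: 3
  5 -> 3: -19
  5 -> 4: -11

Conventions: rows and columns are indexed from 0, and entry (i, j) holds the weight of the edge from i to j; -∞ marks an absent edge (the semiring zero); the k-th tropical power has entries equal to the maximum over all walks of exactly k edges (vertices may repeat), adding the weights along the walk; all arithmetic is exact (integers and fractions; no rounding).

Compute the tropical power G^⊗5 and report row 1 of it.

G^⊗2:
  [13, 9, 7, 18, 12, 14]
  [9, 5, 3, -17, 6, 7]
  [16, 7, 8, 7, 8, 12]
  [7, -2, 16, 11, 12, 3]
  [13, 9, 17, 12, 13, 11]
  [2, -7, 13, 12, 9, 8]
G^⊗3:
  [25, 16, 22, 17, 18, 21]
  [14, 10, 18, 13, 14, 12]
  [16, 12, 25, 20, 21, 14]
  [20, 16, 16, 25, 19, 21]
  [21, 17, 22, 26, 20, 22]
  [19, 13, 11, 22, 16, 18]
G^⊗4:
  [26, 22, 34, 31, 30, 27]
  [22, 18, 23, 27, 21, 23]
  [29, 25, 25, 34, 28, 30]
  [32, 23, 29, 25, 25, 28]
  [33, 24, 30, 31, 26, 29]
  [29, 20, 28, 23, 24, 25]
G^⊗5:
  [38, 34, 35, 43, 37, 39]
  [34, 25, 31, 32, 27, 30]
  [41, 32, 38, 34, 34, 37]
  [33, 29, 41, 38, 37, 34]
  [38, 30, 42, 39, 38, 35]
  [32, 28, 38, 37, 34, 33]
Answer: row 1 of G^⊗5 = [34, 25, 31, 32, 27, 30]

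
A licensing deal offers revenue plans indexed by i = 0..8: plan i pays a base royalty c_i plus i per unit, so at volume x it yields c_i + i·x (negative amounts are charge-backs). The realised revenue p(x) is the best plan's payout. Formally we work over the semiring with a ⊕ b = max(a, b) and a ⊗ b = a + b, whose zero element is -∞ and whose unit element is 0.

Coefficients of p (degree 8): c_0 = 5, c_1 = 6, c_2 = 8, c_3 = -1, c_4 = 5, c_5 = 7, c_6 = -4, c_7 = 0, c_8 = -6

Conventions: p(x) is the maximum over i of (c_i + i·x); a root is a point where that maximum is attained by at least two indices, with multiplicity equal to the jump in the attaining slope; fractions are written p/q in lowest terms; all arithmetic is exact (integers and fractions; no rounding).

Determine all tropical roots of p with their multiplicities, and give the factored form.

hull edge (i=0, c=5) to (i=2, c=8): slope 3/2, span 2
hull edge (i=2, c=8) to (i=5, c=7): slope -1/3, span 3
hull edge (i=5, c=7) to (i=7, c=0): slope -7/2, span 2
hull edge (i=7, c=0) to (i=8, c=-6): slope -6, span 1
Factored form: p(x) = -6 ⊗ (x ⊕ (-3/2)) ⊗ (x ⊕ (-3/2)) ⊗ (x ⊕ 1/3) ⊗ (x ⊕ 1/3) ⊗ (x ⊕ 1/3) ⊗ (x ⊕ 7/2) ⊗ (x ⊕ 7/2) ⊗ (x ⊕ 6)
Answer: roots = -3/2 (mult 2), 1/3 (mult 3), 7/2 (mult 2), 6 (mult 1)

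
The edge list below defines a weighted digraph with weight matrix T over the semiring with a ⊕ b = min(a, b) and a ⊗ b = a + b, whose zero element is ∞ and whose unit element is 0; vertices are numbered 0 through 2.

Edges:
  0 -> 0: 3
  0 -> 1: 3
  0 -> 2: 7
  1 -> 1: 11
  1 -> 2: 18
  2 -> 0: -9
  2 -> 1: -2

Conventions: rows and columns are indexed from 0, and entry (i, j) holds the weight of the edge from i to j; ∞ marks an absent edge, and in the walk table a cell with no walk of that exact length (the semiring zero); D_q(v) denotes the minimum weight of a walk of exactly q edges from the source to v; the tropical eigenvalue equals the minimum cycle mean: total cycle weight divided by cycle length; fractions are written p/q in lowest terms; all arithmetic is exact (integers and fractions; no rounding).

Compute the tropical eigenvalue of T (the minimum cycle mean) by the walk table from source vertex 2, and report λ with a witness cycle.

q=0: [∞, ∞, 0]
q=1: [-9, -2, ∞]
q=2: [-6, -6, -2]
q=3: [-11, -4, 1]
Optimal cycle mean attained by: cycle 0->2->0, total 7 + (-9), length 2.
Answer: λ = -1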